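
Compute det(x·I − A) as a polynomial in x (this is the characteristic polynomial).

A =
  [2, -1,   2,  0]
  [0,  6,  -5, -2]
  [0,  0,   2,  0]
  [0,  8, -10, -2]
x^4 - 8*x^3 + 24*x^2 - 32*x + 16

Expanding det(x·I − A) (e.g. by cofactor expansion or by noting that A is similar to its Jordan form J, which has the same characteristic polynomial as A) gives
  χ_A(x) = x^4 - 8*x^3 + 24*x^2 - 32*x + 16
which factors as (x - 2)^4. The eigenvalues (with algebraic multiplicities) are λ = 2 with multiplicity 4.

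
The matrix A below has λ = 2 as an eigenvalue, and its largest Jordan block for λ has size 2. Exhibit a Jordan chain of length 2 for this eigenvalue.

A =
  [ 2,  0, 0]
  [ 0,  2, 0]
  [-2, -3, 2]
A Jordan chain for λ = 2 of length 2:
v_1 = (0, 0, -2)ᵀ
v_2 = (1, 0, 0)ᵀ

Let N = A − (2)·I. We want v_2 with N^2 v_2 = 0 but N^1 v_2 ≠ 0; then v_{j-1} := N · v_j for j = 2, …, 2.

Pick v_2 = (1, 0, 0)ᵀ.
Then v_1 = N · v_2 = (0, 0, -2)ᵀ.

Sanity check: (A − (2)·I) v_1 = (0, 0, 0)ᵀ = 0. ✓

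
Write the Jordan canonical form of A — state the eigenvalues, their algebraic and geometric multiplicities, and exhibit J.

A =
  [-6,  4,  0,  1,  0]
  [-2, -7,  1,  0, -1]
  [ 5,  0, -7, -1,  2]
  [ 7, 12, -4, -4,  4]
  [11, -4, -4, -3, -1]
J_2(-5) ⊕ J_2(-5) ⊕ J_1(-5)

The characteristic polynomial is
  det(x·I − A) = x^5 + 25*x^4 + 250*x^3 + 1250*x^2 + 3125*x + 3125 = (x + 5)^5

Eigenvalues and multiplicities (the geometric multiplicity of λ is n − rank(A − λI), which equals the number of Jordan blocks for λ):
  λ = -5: algebraic multiplicity = 5, geometric multiplicity = 3

Determining the block sizes for each eigenvalue:
  λ = -5: with am = 5 and gm = 3, the partition is not yet determined (e.g. several partitions of 5 into 3 parts exist). Let N = A − (-5)·I. Computing rank(N^1) = 2, rank(N^2) = 0; the number of blocks of size ≥ j is rank(N^{j−1}) − rank(N^j), giving [3, 2]. So we have 2 block(s) of size 2, 1 block(s) of size 1 → block sizes [2, 2, 1]

Assembling the blocks gives a Jordan form
J =
  [-5,  1,  0,  0,  0]
  [ 0, -5,  0,  0,  0]
  [ 0,  0, -5,  1,  0]
  [ 0,  0,  0, -5,  0]
  [ 0,  0,  0,  0, -5]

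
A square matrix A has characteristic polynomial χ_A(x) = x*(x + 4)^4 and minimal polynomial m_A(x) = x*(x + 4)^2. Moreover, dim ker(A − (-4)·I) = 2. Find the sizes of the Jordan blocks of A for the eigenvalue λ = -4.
Block sizes for λ = -4: [2, 2]

Step 1 — from the characteristic polynomial, algebraic multiplicity of λ = -4 is 4. From dim ker(A − (-4)·I) = 2, there are exactly 2 Jordan blocks for λ = -4.
Step 2 — from the minimal polynomial, the factor (x + 4)^2 tells us the largest block for λ = -4 has size 2.
Step 3 — with total size 4, 2 blocks, and largest block 2, the block sizes (in nonincreasing order) are [2, 2].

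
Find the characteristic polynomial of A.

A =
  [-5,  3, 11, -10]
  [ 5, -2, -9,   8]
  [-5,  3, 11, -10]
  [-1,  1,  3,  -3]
x^4 - x^3

Expanding det(x·I − A) (e.g. by cofactor expansion or by noting that A is similar to its Jordan form J, which has the same characteristic polynomial as A) gives
  χ_A(x) = x^4 - x^3
which factors as x^3*(x - 1). The eigenvalues (with algebraic multiplicities) are λ = 0 with multiplicity 3, λ = 1 with multiplicity 1.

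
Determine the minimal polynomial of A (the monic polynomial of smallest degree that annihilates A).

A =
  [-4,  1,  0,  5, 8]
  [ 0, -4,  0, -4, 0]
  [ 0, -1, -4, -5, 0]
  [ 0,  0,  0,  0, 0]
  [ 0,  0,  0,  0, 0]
x^3 + 8*x^2 + 16*x

The characteristic polynomial is χ_A(x) = x^2*(x + 4)^3, so the eigenvalues are known. The minimal polynomial is
  m_A(x) = Π_λ (x − λ)^{k_λ}
where k_λ is the size of the *largest* Jordan block for λ (equivalently, the smallest k with (A − λI)^k v = 0 for every generalised eigenvector v of λ).

  λ = -4: largest Jordan block has size 2, contributing (x + 4)^2
  λ = 0: largest Jordan block has size 1, contributing (x − 0)

So m_A(x) = x*(x + 4)^2 = x^3 + 8*x^2 + 16*x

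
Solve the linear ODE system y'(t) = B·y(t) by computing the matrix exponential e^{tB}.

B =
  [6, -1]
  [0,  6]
e^{tB} =
  [exp(6*t), -t*exp(6*t)]
  [0, exp(6*t)]

Strategy: write B = P · J · P⁻¹ where J is a Jordan canonical form, so e^{tB} = P · e^{tJ} · P⁻¹, and e^{tJ} can be computed block-by-block.

B has Jordan form
J =
  [6, 1]
  [0, 6]
(up to reordering of blocks).

Per-block formulas:
  For a 2×2 Jordan block J_2(6): exp(t · J_2(6)) = e^(6t)·(I + t·N), where N is the 2×2 nilpotent shift.

After assembling e^{tJ} and conjugating by P, we get:

e^{tB} =
  [exp(6*t), -t*exp(6*t)]
  [0, exp(6*t)]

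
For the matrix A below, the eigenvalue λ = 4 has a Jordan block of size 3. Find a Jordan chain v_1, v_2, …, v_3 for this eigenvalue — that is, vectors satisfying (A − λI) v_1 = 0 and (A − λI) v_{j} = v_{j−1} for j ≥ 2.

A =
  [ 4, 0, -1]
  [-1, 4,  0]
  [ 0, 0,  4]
A Jordan chain for λ = 4 of length 3:
v_1 = (0, 1, 0)ᵀ
v_2 = (-1, 0, 0)ᵀ
v_3 = (0, 0, 1)ᵀ

Let N = A − (4)·I. We want v_3 with N^3 v_3 = 0 but N^2 v_3 ≠ 0; then v_{j-1} := N · v_j for j = 3, …, 2.

Pick v_3 = (0, 0, 1)ᵀ.
Then v_2 = N · v_3 = (-1, 0, 0)ᵀ.
Then v_1 = N · v_2 = (0, 1, 0)ᵀ.

Sanity check: (A − (4)·I) v_1 = (0, 0, 0)ᵀ = 0. ✓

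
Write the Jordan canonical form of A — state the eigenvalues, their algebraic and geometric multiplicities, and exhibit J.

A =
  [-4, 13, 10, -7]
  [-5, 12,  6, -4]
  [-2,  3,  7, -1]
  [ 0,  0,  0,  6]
J_3(5) ⊕ J_1(6)

The characteristic polynomial is
  det(x·I − A) = x^4 - 21*x^3 + 165*x^2 - 575*x + 750 = (x - 6)*(x - 5)^3

Eigenvalues and multiplicities (the geometric multiplicity of λ is n − rank(A − λI), which equals the number of Jordan blocks for λ):
  λ = 5: algebraic multiplicity = 3, geometric multiplicity = 1
  λ = 6: algebraic multiplicity = 1, geometric multiplicity = 1

Determining the block sizes for each eigenvalue:
  λ = 5: one block (gm = 1), so the single block has size am = 3 → block sizes [3]
  λ = 6: one block (gm = 1), so the single block has size am = 1 → block sizes [1]

Assembling the blocks gives a Jordan form
J =
  [5, 1, 0, 0]
  [0, 5, 1, 0]
  [0, 0, 5, 0]
  [0, 0, 0, 6]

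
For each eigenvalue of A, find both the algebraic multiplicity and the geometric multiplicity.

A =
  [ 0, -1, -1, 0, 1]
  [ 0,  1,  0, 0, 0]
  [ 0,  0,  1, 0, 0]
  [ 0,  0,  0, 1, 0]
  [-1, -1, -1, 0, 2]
λ = 1: alg = 5, geom = 4

Step 1 — factor the characteristic polynomial to read off the algebraic multiplicities:
  χ_A(x) = (x - 1)^5

Step 2 — compute geometric multiplicities via the rank-nullity identity g(λ) = n − rank(A − λI):
  rank(A − (1)·I) = 1, so dim ker(A − (1)·I) = n − 1 = 4

Summary:
  λ = 1: algebraic multiplicity = 5, geometric multiplicity = 4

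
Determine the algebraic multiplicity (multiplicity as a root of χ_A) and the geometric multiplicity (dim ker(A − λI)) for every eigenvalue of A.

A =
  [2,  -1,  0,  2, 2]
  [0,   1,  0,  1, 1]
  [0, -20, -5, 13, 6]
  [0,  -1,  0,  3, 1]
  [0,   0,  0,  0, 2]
λ = -5: alg = 1, geom = 1; λ = 2: alg = 4, geom = 2

Step 1 — factor the characteristic polynomial to read off the algebraic multiplicities:
  χ_A(x) = (x - 2)^4*(x + 5)

Step 2 — compute geometric multiplicities via the rank-nullity identity g(λ) = n − rank(A − λI):
  rank(A − (-5)·I) = 4, so dim ker(A − (-5)·I) = n − 4 = 1
  rank(A − (2)·I) = 3, so dim ker(A − (2)·I) = n − 3 = 2

Summary:
  λ = -5: algebraic multiplicity = 1, geometric multiplicity = 1
  λ = 2: algebraic multiplicity = 4, geometric multiplicity = 2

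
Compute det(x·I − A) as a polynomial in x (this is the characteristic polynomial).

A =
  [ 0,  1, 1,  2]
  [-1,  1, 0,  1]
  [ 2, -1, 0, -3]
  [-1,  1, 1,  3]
x^4 - 4*x^3 + 6*x^2 - 4*x + 1

Expanding det(x·I − A) (e.g. by cofactor expansion or by noting that A is similar to its Jordan form J, which has the same characteristic polynomial as A) gives
  χ_A(x) = x^4 - 4*x^3 + 6*x^2 - 4*x + 1
which factors as (x - 1)^4. The eigenvalues (with algebraic multiplicities) are λ = 1 with multiplicity 4.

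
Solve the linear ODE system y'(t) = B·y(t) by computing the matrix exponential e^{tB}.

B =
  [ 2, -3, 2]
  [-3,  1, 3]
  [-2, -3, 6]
e^{tB} =
  [t*exp(4*t) + exp(t), -exp(4*t) + exp(t), -t*exp(4*t) + exp(4*t) - exp(t)]
  [-exp(4*t) + exp(t), exp(t), exp(4*t) - exp(t)]
  [t*exp(4*t) - exp(4*t) + exp(t), -exp(4*t) + exp(t), -t*exp(4*t) + 2*exp(4*t) - exp(t)]

Strategy: write B = P · J · P⁻¹ where J is a Jordan canonical form, so e^{tB} = P · e^{tJ} · P⁻¹, and e^{tJ} can be computed block-by-block.

B has Jordan form
J =
  [1, 0, 0]
  [0, 4, 1]
  [0, 0, 4]
(up to reordering of blocks).

Per-block formulas:
  For a 1×1 block at λ = 1: exp(t · [1]) = [e^(1t)].
  For a 2×2 Jordan block J_2(4): exp(t · J_2(4)) = e^(4t)·(I + t·N), where N is the 2×2 nilpotent shift.

After assembling e^{tJ} and conjugating by P, we get:

e^{tB} =
  [t*exp(4*t) + exp(t), -exp(4*t) + exp(t), -t*exp(4*t) + exp(4*t) - exp(t)]
  [-exp(4*t) + exp(t), exp(t), exp(4*t) - exp(t)]
  [t*exp(4*t) - exp(4*t) + exp(t), -exp(4*t) + exp(t), -t*exp(4*t) + 2*exp(4*t) - exp(t)]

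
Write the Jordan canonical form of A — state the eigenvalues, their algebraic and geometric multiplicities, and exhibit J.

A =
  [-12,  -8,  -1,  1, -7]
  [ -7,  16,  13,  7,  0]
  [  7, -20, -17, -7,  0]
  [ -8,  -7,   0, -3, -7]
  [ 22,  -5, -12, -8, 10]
J_3(-4) ⊕ J_1(3) ⊕ J_1(3)

The characteristic polynomial is
  det(x·I − A) = x^5 + 6*x^4 - 15*x^3 - 116*x^2 + 48*x + 576 = (x - 3)^2*(x + 4)^3

Eigenvalues and multiplicities (the geometric multiplicity of λ is n − rank(A − λI), which equals the number of Jordan blocks for λ):
  λ = -4: algebraic multiplicity = 3, geometric multiplicity = 1
  λ = 3: algebraic multiplicity = 2, geometric multiplicity = 2

Determining the block sizes for each eigenvalue:
  λ = -4: one block (gm = 1), so the single block has size am = 3 → block sizes [3]
  λ = 3: gm = am = 2, so every block has size 1 → block sizes [1, 1]

Assembling the blocks gives a Jordan form
J =
  [-4,  1,  0, 0, 0]
  [ 0, -4,  1, 0, 0]
  [ 0,  0, -4, 0, 0]
  [ 0,  0,  0, 3, 0]
  [ 0,  0,  0, 0, 3]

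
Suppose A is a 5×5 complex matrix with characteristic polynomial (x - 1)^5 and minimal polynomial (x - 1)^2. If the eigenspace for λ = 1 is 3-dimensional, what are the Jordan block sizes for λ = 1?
Block sizes for λ = 1: [2, 2, 1]

Step 1 — from the characteristic polynomial, algebraic multiplicity of λ = 1 is 5. From dim ker(A − (1)·I) = 3, there are exactly 3 Jordan blocks for λ = 1.
Step 2 — from the minimal polynomial, the factor (x − 1)^2 tells us the largest block for λ = 1 has size 2.
Step 3 — with total size 5, 3 blocks, and largest block 2, the block sizes (in nonincreasing order) are [2, 2, 1].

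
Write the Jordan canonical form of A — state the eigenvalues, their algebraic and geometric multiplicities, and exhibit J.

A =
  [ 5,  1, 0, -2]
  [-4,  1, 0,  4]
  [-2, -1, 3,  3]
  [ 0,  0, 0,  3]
J_2(3) ⊕ J_2(3)

The characteristic polynomial is
  det(x·I − A) = x^4 - 12*x^3 + 54*x^2 - 108*x + 81 = (x - 3)^4

Eigenvalues and multiplicities (the geometric multiplicity of λ is n − rank(A − λI), which equals the number of Jordan blocks for λ):
  λ = 3: algebraic multiplicity = 4, geometric multiplicity = 2

Determining the block sizes for each eigenvalue:
  λ = 3: with am = 4 and gm = 2, the partition is not yet determined (e.g. several partitions of 4 into 2 parts exist). Let N = A − (3)·I. Computing rank(N^1) = 2, rank(N^2) = 0; the number of blocks of size ≥ j is rank(N^{j−1}) − rank(N^j), giving [2, 2]. So we have 2 block(s) of size 2 → block sizes [2, 2]

Assembling the blocks gives a Jordan form
J =
  [3, 1, 0, 0]
  [0, 3, 0, 0]
  [0, 0, 3, 1]
  [0, 0, 0, 3]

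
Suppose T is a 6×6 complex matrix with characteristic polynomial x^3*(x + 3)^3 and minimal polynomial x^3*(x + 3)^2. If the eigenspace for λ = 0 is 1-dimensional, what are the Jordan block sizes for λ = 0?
Block sizes for λ = 0: [3]

Step 1 — from the characteristic polynomial, algebraic multiplicity of λ = 0 is 3. From dim ker(T − (0)·I) = 1, there are exactly 1 Jordan blocks for λ = 0.
Step 2 — from the minimal polynomial, the factor (x − 0)^3 tells us the largest block for λ = 0 has size 3.
Step 3 — with total size 3, 1 blocks, and largest block 3, the block sizes (in nonincreasing order) are [3].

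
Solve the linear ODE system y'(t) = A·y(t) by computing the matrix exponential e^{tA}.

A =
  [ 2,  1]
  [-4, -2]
e^{tA} =
  [2*t + 1, t]
  [-4*t, 1 - 2*t]

Strategy: write A = P · J · P⁻¹ where J is a Jordan canonical form, so e^{tA} = P · e^{tJ} · P⁻¹, and e^{tJ} can be computed block-by-block.

A has Jordan form
J =
  [0, 1]
  [0, 0]
(up to reordering of blocks).

Per-block formulas:
  For a 2×2 Jordan block J_2(0): exp(t · J_2(0)) = e^(0t)·(I + t·N), where N is the 2×2 nilpotent shift.

After assembling e^{tJ} and conjugating by P, we get:

e^{tA} =
  [2*t + 1, t]
  [-4*t, 1 - 2*t]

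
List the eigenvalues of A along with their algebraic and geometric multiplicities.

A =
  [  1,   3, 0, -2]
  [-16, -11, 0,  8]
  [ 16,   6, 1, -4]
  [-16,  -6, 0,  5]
λ = -3: alg = 2, geom = 1; λ = 1: alg = 2, geom = 2

Step 1 — factor the characteristic polynomial to read off the algebraic multiplicities:
  χ_A(x) = (x - 1)^2*(x + 3)^2

Step 2 — compute geometric multiplicities via the rank-nullity identity g(λ) = n − rank(A − λI):
  rank(A − (-3)·I) = 3, so dim ker(A − (-3)·I) = n − 3 = 1
  rank(A − (1)·I) = 2, so dim ker(A − (1)·I) = n − 2 = 2

Summary:
  λ = -3: algebraic multiplicity = 2, geometric multiplicity = 1
  λ = 1: algebraic multiplicity = 2, geometric multiplicity = 2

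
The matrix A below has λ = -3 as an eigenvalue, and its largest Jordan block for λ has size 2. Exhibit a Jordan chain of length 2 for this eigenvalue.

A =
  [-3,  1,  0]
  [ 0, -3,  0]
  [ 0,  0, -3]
A Jordan chain for λ = -3 of length 2:
v_1 = (1, 0, 0)ᵀ
v_2 = (0, 1, 0)ᵀ

Let N = A − (-3)·I. We want v_2 with N^2 v_2 = 0 but N^1 v_2 ≠ 0; then v_{j-1} := N · v_j for j = 2, …, 2.

Pick v_2 = (0, 1, 0)ᵀ.
Then v_1 = N · v_2 = (1, 0, 0)ᵀ.

Sanity check: (A − (-3)·I) v_1 = (0, 0, 0)ᵀ = 0. ✓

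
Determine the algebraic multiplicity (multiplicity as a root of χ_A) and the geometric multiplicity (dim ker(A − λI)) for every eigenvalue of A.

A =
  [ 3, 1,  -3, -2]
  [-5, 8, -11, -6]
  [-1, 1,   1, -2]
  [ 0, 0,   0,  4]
λ = 4: alg = 4, geom = 2

Step 1 — factor the characteristic polynomial to read off the algebraic multiplicities:
  χ_A(x) = (x - 4)^4

Step 2 — compute geometric multiplicities via the rank-nullity identity g(λ) = n − rank(A − λI):
  rank(A − (4)·I) = 2, so dim ker(A − (4)·I) = n − 2 = 2

Summary:
  λ = 4: algebraic multiplicity = 4, geometric multiplicity = 2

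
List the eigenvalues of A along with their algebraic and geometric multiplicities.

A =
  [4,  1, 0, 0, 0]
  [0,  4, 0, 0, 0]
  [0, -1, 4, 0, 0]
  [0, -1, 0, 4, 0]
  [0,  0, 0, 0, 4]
λ = 4: alg = 5, geom = 4

Step 1 — factor the characteristic polynomial to read off the algebraic multiplicities:
  χ_A(x) = (x - 4)^5

Step 2 — compute geometric multiplicities via the rank-nullity identity g(λ) = n − rank(A − λI):
  rank(A − (4)·I) = 1, so dim ker(A − (4)·I) = n − 1 = 4

Summary:
  λ = 4: algebraic multiplicity = 5, geometric multiplicity = 4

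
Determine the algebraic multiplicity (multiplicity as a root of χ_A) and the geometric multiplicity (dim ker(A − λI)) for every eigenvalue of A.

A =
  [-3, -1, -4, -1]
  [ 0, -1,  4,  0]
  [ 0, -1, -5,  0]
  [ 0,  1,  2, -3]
λ = -3: alg = 4, geom = 2

Step 1 — factor the characteristic polynomial to read off the algebraic multiplicities:
  χ_A(x) = (x + 3)^4

Step 2 — compute geometric multiplicities via the rank-nullity identity g(λ) = n − rank(A − λI):
  rank(A − (-3)·I) = 2, so dim ker(A − (-3)·I) = n − 2 = 2

Summary:
  λ = -3: algebraic multiplicity = 4, geometric multiplicity = 2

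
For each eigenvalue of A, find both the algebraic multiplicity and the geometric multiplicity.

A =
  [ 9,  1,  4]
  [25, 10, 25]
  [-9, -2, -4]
λ = 5: alg = 3, geom = 1

Step 1 — factor the characteristic polynomial to read off the algebraic multiplicities:
  χ_A(x) = (x - 5)^3

Step 2 — compute geometric multiplicities via the rank-nullity identity g(λ) = n − rank(A − λI):
  rank(A − (5)·I) = 2, so dim ker(A − (5)·I) = n − 2 = 1

Summary:
  λ = 5: algebraic multiplicity = 3, geometric multiplicity = 1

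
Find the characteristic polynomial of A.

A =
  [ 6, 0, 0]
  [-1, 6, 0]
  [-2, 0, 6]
x^3 - 18*x^2 + 108*x - 216

Expanding det(x·I − A) (e.g. by cofactor expansion or by noting that A is similar to its Jordan form J, which has the same characteristic polynomial as A) gives
  χ_A(x) = x^3 - 18*x^2 + 108*x - 216
which factors as (x - 6)^3. The eigenvalues (with algebraic multiplicities) are λ = 6 with multiplicity 3.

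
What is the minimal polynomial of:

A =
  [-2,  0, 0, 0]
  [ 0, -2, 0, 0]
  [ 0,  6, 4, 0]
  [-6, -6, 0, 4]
x^2 - 2*x - 8

The characteristic polynomial is χ_A(x) = (x - 4)^2*(x + 2)^2, so the eigenvalues are known. The minimal polynomial is
  m_A(x) = Π_λ (x − λ)^{k_λ}
where k_λ is the size of the *largest* Jordan block for λ (equivalently, the smallest k with (A − λI)^k v = 0 for every generalised eigenvector v of λ).

  λ = -2: largest Jordan block has size 1, contributing (x + 2)
  λ = 4: largest Jordan block has size 1, contributing (x − 4)

So m_A(x) = (x - 4)*(x + 2) = x^2 - 2*x - 8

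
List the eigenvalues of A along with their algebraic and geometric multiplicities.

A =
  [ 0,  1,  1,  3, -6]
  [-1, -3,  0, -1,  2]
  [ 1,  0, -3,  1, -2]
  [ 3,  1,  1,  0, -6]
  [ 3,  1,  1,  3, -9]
λ = -3: alg = 5, geom = 3

Step 1 — factor the characteristic polynomial to read off the algebraic multiplicities:
  χ_A(x) = (x + 3)^5

Step 2 — compute geometric multiplicities via the rank-nullity identity g(λ) = n − rank(A − λI):
  rank(A − (-3)·I) = 2, so dim ker(A − (-3)·I) = n − 2 = 3

Summary:
  λ = -3: algebraic multiplicity = 5, geometric multiplicity = 3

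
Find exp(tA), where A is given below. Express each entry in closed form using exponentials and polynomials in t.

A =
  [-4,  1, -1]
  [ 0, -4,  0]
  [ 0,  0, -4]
e^{tA} =
  [exp(-4*t), t*exp(-4*t), -t*exp(-4*t)]
  [0, exp(-4*t), 0]
  [0, 0, exp(-4*t)]

Strategy: write A = P · J · P⁻¹ where J is a Jordan canonical form, so e^{tA} = P · e^{tJ} · P⁻¹, and e^{tJ} can be computed block-by-block.

A has Jordan form
J =
  [-4,  1,  0]
  [ 0, -4,  0]
  [ 0,  0, -4]
(up to reordering of blocks).

Per-block formulas:
  For a 2×2 Jordan block J_2(-4): exp(t · J_2(-4)) = e^(-4t)·(I + t·N), where N is the 2×2 nilpotent shift.
  For a 1×1 block at λ = -4: exp(t · [-4]) = [e^(-4t)].

After assembling e^{tJ} and conjugating by P, we get:

e^{tA} =
  [exp(-4*t), t*exp(-4*t), -t*exp(-4*t)]
  [0, exp(-4*t), 0]
  [0, 0, exp(-4*t)]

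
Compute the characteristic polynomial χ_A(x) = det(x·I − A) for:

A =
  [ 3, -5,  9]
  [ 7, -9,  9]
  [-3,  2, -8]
x^3 + 14*x^2 + 65*x + 100

Expanding det(x·I − A) (e.g. by cofactor expansion or by noting that A is similar to its Jordan form J, which has the same characteristic polynomial as A) gives
  χ_A(x) = x^3 + 14*x^2 + 65*x + 100
which factors as (x + 4)*(x + 5)^2. The eigenvalues (with algebraic multiplicities) are λ = -5 with multiplicity 2, λ = -4 with multiplicity 1.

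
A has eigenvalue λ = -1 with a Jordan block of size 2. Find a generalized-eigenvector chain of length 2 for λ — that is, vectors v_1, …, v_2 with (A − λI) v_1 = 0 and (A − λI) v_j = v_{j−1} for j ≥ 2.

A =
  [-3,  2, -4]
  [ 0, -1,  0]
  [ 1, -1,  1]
A Jordan chain for λ = -1 of length 2:
v_1 = (-2, 0, 1)ᵀ
v_2 = (1, 0, 0)ᵀ

Let N = A − (-1)·I. We want v_2 with N^2 v_2 = 0 but N^1 v_2 ≠ 0; then v_{j-1} := N · v_j for j = 2, …, 2.

Pick v_2 = (1, 0, 0)ᵀ.
Then v_1 = N · v_2 = (-2, 0, 1)ᵀ.

Sanity check: (A − (-1)·I) v_1 = (0, 0, 0)ᵀ = 0. ✓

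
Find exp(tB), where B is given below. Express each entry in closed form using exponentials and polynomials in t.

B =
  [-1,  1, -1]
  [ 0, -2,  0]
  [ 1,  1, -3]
e^{tB} =
  [t*exp(-2*t) + exp(-2*t), t*exp(-2*t), -t*exp(-2*t)]
  [0, exp(-2*t), 0]
  [t*exp(-2*t), t*exp(-2*t), -t*exp(-2*t) + exp(-2*t)]

Strategy: write B = P · J · P⁻¹ where J is a Jordan canonical form, so e^{tB} = P · e^{tJ} · P⁻¹, and e^{tJ} can be computed block-by-block.

B has Jordan form
J =
  [-2,  1,  0]
  [ 0, -2,  0]
  [ 0,  0, -2]
(up to reordering of blocks).

Per-block formulas:
  For a 2×2 Jordan block J_2(-2): exp(t · J_2(-2)) = e^(-2t)·(I + t·N), where N is the 2×2 nilpotent shift.
  For a 1×1 block at λ = -2: exp(t · [-2]) = [e^(-2t)].

After assembling e^{tJ} and conjugating by P, we get:

e^{tB} =
  [t*exp(-2*t) + exp(-2*t), t*exp(-2*t), -t*exp(-2*t)]
  [0, exp(-2*t), 0]
  [t*exp(-2*t), t*exp(-2*t), -t*exp(-2*t) + exp(-2*t)]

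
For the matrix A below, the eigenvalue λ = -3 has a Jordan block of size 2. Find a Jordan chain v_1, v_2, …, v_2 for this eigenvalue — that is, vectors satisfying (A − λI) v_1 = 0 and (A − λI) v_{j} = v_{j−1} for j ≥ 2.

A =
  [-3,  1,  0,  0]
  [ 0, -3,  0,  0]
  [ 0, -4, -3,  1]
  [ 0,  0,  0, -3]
A Jordan chain for λ = -3 of length 2:
v_1 = (1, 0, -4, 0)ᵀ
v_2 = (0, 1, 0, 0)ᵀ

Let N = A − (-3)·I. We want v_2 with N^2 v_2 = 0 but N^1 v_2 ≠ 0; then v_{j-1} := N · v_j for j = 2, …, 2.

Pick v_2 = (0, 1, 0, 0)ᵀ.
Then v_1 = N · v_2 = (1, 0, -4, 0)ᵀ.

Sanity check: (A − (-3)·I) v_1 = (0, 0, 0, 0)ᵀ = 0. ✓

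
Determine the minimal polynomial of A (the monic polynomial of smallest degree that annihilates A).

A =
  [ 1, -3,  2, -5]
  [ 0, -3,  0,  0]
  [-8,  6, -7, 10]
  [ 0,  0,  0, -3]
x^2 + 6*x + 9

The characteristic polynomial is χ_A(x) = (x + 3)^4, so the eigenvalues are known. The minimal polynomial is
  m_A(x) = Π_λ (x − λ)^{k_λ}
where k_λ is the size of the *largest* Jordan block for λ (equivalently, the smallest k with (A − λI)^k v = 0 for every generalised eigenvector v of λ).

  λ = -3: largest Jordan block has size 2, contributing (x + 3)^2

So m_A(x) = (x + 3)^2 = x^2 + 6*x + 9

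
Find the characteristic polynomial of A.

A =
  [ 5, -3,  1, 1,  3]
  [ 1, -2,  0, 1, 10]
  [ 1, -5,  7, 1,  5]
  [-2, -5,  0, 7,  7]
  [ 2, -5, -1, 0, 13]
x^5 - 30*x^4 + 360*x^3 - 2160*x^2 + 6480*x - 7776

Expanding det(x·I − A) (e.g. by cofactor expansion or by noting that A is similar to its Jordan form J, which has the same characteristic polynomial as A) gives
  χ_A(x) = x^5 - 30*x^4 + 360*x^3 - 2160*x^2 + 6480*x - 7776
which factors as (x - 6)^5. The eigenvalues (with algebraic multiplicities) are λ = 6 with multiplicity 5.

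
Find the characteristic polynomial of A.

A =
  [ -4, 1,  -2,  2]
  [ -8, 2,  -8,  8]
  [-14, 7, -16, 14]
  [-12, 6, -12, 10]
x^4 + 8*x^3 + 24*x^2 + 32*x + 16

Expanding det(x·I − A) (e.g. by cofactor expansion or by noting that A is similar to its Jordan form J, which has the same characteristic polynomial as A) gives
  χ_A(x) = x^4 + 8*x^3 + 24*x^2 + 32*x + 16
which factors as (x + 2)^4. The eigenvalues (with algebraic multiplicities) are λ = -2 with multiplicity 4.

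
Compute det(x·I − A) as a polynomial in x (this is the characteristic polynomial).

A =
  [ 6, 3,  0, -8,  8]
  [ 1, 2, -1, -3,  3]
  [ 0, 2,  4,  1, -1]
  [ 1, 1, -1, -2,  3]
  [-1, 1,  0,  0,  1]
x^5 - 11*x^4 + 46*x^3 - 90*x^2 + 81*x - 27

Expanding det(x·I − A) (e.g. by cofactor expansion or by noting that A is similar to its Jordan form J, which has the same characteristic polynomial as A) gives
  χ_A(x) = x^5 - 11*x^4 + 46*x^3 - 90*x^2 + 81*x - 27
which factors as (x - 3)^3*(x - 1)^2. The eigenvalues (with algebraic multiplicities) are λ = 1 with multiplicity 2, λ = 3 with multiplicity 3.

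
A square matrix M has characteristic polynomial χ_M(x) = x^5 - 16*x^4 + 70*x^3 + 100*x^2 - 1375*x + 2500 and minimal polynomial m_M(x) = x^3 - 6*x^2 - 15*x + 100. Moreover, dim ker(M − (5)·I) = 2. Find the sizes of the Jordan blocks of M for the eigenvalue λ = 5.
Block sizes for λ = 5: [2, 2]

Step 1 — from the characteristic polynomial, algebraic multiplicity of λ = 5 is 4. From dim ker(M − (5)·I) = 2, there are exactly 2 Jordan blocks for λ = 5.
Step 2 — from the minimal polynomial, the factor (x − 5)^2 tells us the largest block for λ = 5 has size 2.
Step 3 — with total size 4, 2 blocks, and largest block 2, the block sizes (in nonincreasing order) are [2, 2].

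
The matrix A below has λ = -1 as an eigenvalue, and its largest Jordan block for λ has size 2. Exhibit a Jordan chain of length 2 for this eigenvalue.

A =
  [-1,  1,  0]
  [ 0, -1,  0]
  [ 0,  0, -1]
A Jordan chain for λ = -1 of length 2:
v_1 = (1, 0, 0)ᵀ
v_2 = (0, 1, 0)ᵀ

Let N = A − (-1)·I. We want v_2 with N^2 v_2 = 0 but N^1 v_2 ≠ 0; then v_{j-1} := N · v_j for j = 2, …, 2.

Pick v_2 = (0, 1, 0)ᵀ.
Then v_1 = N · v_2 = (1, 0, 0)ᵀ.

Sanity check: (A − (-1)·I) v_1 = (0, 0, 0)ᵀ = 0. ✓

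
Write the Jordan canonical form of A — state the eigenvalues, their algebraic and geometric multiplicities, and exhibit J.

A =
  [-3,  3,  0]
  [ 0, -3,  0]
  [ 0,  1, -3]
J_2(-3) ⊕ J_1(-3)

The characteristic polynomial is
  det(x·I − A) = x^3 + 9*x^2 + 27*x + 27 = (x + 3)^3

Eigenvalues and multiplicities (the geometric multiplicity of λ is n − rank(A − λI), which equals the number of Jordan blocks for λ):
  λ = -3: algebraic multiplicity = 3, geometric multiplicity = 2

Determining the block sizes for each eigenvalue:
  λ = -3: 2 blocks summing to 3 forces exactly one block of size 2 and the rest size 1 → block sizes [2, 1]

Assembling the blocks gives a Jordan form
J =
  [-3,  1,  0]
  [ 0, -3,  0]
  [ 0,  0, -3]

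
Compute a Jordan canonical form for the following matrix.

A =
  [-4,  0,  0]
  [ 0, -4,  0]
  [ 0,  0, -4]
J_1(-4) ⊕ J_1(-4) ⊕ J_1(-4)

The characteristic polynomial is
  det(x·I − A) = x^3 + 12*x^2 + 48*x + 64 = (x + 4)^3

Eigenvalues and multiplicities (the geometric multiplicity of λ is n − rank(A − λI), which equals the number of Jordan blocks for λ):
  λ = -4: algebraic multiplicity = 3, geometric multiplicity = 3

Determining the block sizes for each eigenvalue:
  λ = -4: gm = am = 3, so every block has size 1 → block sizes [1, 1, 1]

Assembling the blocks gives a Jordan form
J =
  [-4,  0,  0]
  [ 0, -4,  0]
  [ 0,  0, -4]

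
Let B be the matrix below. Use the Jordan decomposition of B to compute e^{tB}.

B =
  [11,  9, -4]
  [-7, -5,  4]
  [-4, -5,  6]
e^{tB} =
  [t^2*exp(4*t) + 7*t*exp(4*t) + exp(4*t), t^2*exp(4*t) + 9*t*exp(4*t), -4*t*exp(4*t)]
  [-t^2*exp(4*t) - 7*t*exp(4*t), -t^2*exp(4*t) - 9*t*exp(4*t) + exp(4*t), 4*t*exp(4*t)]
  [-t^2*exp(4*t)/2 - 4*t*exp(4*t), -t^2*exp(4*t)/2 - 5*t*exp(4*t), 2*t*exp(4*t) + exp(4*t)]

Strategy: write B = P · J · P⁻¹ where J is a Jordan canonical form, so e^{tB} = P · e^{tJ} · P⁻¹, and e^{tJ} can be computed block-by-block.

B has Jordan form
J =
  [4, 1, 0]
  [0, 4, 1]
  [0, 0, 4]
(up to reordering of blocks).

Per-block formulas:
  For a 3×3 Jordan block J_3(4): exp(t · J_3(4)) = e^(4t)·(I + t·N + (t^2/2)·N^2), where N is the 3×3 nilpotent shift.

After assembling e^{tJ} and conjugating by P, we get:

e^{tB} =
  [t^2*exp(4*t) + 7*t*exp(4*t) + exp(4*t), t^2*exp(4*t) + 9*t*exp(4*t), -4*t*exp(4*t)]
  [-t^2*exp(4*t) - 7*t*exp(4*t), -t^2*exp(4*t) - 9*t*exp(4*t) + exp(4*t), 4*t*exp(4*t)]
  [-t^2*exp(4*t)/2 - 4*t*exp(4*t), -t^2*exp(4*t)/2 - 5*t*exp(4*t), 2*t*exp(4*t) + exp(4*t)]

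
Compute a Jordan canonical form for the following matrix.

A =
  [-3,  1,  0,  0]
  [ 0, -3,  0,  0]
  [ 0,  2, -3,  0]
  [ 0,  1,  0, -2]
J_2(-3) ⊕ J_1(-3) ⊕ J_1(-2)

The characteristic polynomial is
  det(x·I − A) = x^4 + 11*x^3 + 45*x^2 + 81*x + 54 = (x + 2)*(x + 3)^3

Eigenvalues and multiplicities (the geometric multiplicity of λ is n − rank(A − λI), which equals the number of Jordan blocks for λ):
  λ = -3: algebraic multiplicity = 3, geometric multiplicity = 2
  λ = -2: algebraic multiplicity = 1, geometric multiplicity = 1

Determining the block sizes for each eigenvalue:
  λ = -3: 2 blocks summing to 3 forces exactly one block of size 2 and the rest size 1 → block sizes [2, 1]
  λ = -2: one block (gm = 1), so the single block has size am = 1 → block sizes [1]

Assembling the blocks gives a Jordan form
J =
  [-3,  1,  0,  0]
  [ 0, -3,  0,  0]
  [ 0,  0, -3,  0]
  [ 0,  0,  0, -2]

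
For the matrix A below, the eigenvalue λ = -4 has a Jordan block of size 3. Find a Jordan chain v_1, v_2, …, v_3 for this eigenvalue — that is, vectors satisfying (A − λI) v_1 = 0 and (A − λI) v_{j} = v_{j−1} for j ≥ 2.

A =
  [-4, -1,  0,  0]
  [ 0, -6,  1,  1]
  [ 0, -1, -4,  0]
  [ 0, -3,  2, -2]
A Jordan chain for λ = -4 of length 3:
v_1 = (2, 0, 2, -2)ᵀ
v_2 = (-1, -2, -1, -3)ᵀ
v_3 = (0, 1, 0, 0)ᵀ

Let N = A − (-4)·I. We want v_3 with N^3 v_3 = 0 but N^2 v_3 ≠ 0; then v_{j-1} := N · v_j for j = 3, …, 2.

Pick v_3 = (0, 1, 0, 0)ᵀ.
Then v_2 = N · v_3 = (-1, -2, -1, -3)ᵀ.
Then v_1 = N · v_2 = (2, 0, 2, -2)ᵀ.

Sanity check: (A − (-4)·I) v_1 = (0, 0, 0, 0)ᵀ = 0. ✓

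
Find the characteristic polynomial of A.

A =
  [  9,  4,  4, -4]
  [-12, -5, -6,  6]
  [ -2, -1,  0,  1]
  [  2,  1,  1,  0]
x^4 - 4*x^3 + 6*x^2 - 4*x + 1

Expanding det(x·I − A) (e.g. by cofactor expansion or by noting that A is similar to its Jordan form J, which has the same characteristic polynomial as A) gives
  χ_A(x) = x^4 - 4*x^3 + 6*x^2 - 4*x + 1
which factors as (x - 1)^4. The eigenvalues (with algebraic multiplicities) are λ = 1 with multiplicity 4.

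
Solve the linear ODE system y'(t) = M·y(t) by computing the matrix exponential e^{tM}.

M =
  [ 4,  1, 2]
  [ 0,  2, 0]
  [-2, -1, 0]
e^{tM} =
  [2*t*exp(2*t) + exp(2*t), t*exp(2*t), 2*t*exp(2*t)]
  [0, exp(2*t), 0]
  [-2*t*exp(2*t), -t*exp(2*t), -2*t*exp(2*t) + exp(2*t)]

Strategy: write M = P · J · P⁻¹ where J is a Jordan canonical form, so e^{tM} = P · e^{tJ} · P⁻¹, and e^{tJ} can be computed block-by-block.

M has Jordan form
J =
  [2, 1, 0]
  [0, 2, 0]
  [0, 0, 2]
(up to reordering of blocks).

Per-block formulas:
  For a 2×2 Jordan block J_2(2): exp(t · J_2(2)) = e^(2t)·(I + t·N), where N is the 2×2 nilpotent shift.
  For a 1×1 block at λ = 2: exp(t · [2]) = [e^(2t)].

After assembling e^{tJ} and conjugating by P, we get:

e^{tM} =
  [2*t*exp(2*t) + exp(2*t), t*exp(2*t), 2*t*exp(2*t)]
  [0, exp(2*t), 0]
  [-2*t*exp(2*t), -t*exp(2*t), -2*t*exp(2*t) + exp(2*t)]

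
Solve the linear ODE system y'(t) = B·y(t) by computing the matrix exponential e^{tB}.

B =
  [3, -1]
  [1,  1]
e^{tB} =
  [t*exp(2*t) + exp(2*t), -t*exp(2*t)]
  [t*exp(2*t), -t*exp(2*t) + exp(2*t)]

Strategy: write B = P · J · P⁻¹ where J is a Jordan canonical form, so e^{tB} = P · e^{tJ} · P⁻¹, and e^{tJ} can be computed block-by-block.

B has Jordan form
J =
  [2, 1]
  [0, 2]
(up to reordering of blocks).

Per-block formulas:
  For a 2×2 Jordan block J_2(2): exp(t · J_2(2)) = e^(2t)·(I + t·N), where N is the 2×2 nilpotent shift.

After assembling e^{tJ} and conjugating by P, we get:

e^{tB} =
  [t*exp(2*t) + exp(2*t), -t*exp(2*t)]
  [t*exp(2*t), -t*exp(2*t) + exp(2*t)]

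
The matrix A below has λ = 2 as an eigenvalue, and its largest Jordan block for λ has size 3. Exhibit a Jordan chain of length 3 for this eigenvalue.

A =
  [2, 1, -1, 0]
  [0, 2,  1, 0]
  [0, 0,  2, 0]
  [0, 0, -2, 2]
A Jordan chain for λ = 2 of length 3:
v_1 = (1, 0, 0, 0)ᵀ
v_2 = (-1, 1, 0, -2)ᵀ
v_3 = (0, 0, 1, 0)ᵀ

Let N = A − (2)·I. We want v_3 with N^3 v_3 = 0 but N^2 v_3 ≠ 0; then v_{j-1} := N · v_j for j = 3, …, 2.

Pick v_3 = (0, 0, 1, 0)ᵀ.
Then v_2 = N · v_3 = (-1, 1, 0, -2)ᵀ.
Then v_1 = N · v_2 = (1, 0, 0, 0)ᵀ.

Sanity check: (A − (2)·I) v_1 = (0, 0, 0, 0)ᵀ = 0. ✓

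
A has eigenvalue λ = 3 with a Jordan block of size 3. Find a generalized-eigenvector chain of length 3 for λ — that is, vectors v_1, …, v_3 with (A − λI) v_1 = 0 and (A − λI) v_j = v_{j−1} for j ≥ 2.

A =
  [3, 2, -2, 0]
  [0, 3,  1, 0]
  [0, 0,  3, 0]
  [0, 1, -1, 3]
A Jordan chain for λ = 3 of length 3:
v_1 = (2, 0, 0, 1)ᵀ
v_2 = (-2, 1, 0, -1)ᵀ
v_3 = (0, 0, 1, 0)ᵀ

Let N = A − (3)·I. We want v_3 with N^3 v_3 = 0 but N^2 v_3 ≠ 0; then v_{j-1} := N · v_j for j = 3, …, 2.

Pick v_3 = (0, 0, 1, 0)ᵀ.
Then v_2 = N · v_3 = (-2, 1, 0, -1)ᵀ.
Then v_1 = N · v_2 = (2, 0, 0, 1)ᵀ.

Sanity check: (A − (3)·I) v_1 = (0, 0, 0, 0)ᵀ = 0. ✓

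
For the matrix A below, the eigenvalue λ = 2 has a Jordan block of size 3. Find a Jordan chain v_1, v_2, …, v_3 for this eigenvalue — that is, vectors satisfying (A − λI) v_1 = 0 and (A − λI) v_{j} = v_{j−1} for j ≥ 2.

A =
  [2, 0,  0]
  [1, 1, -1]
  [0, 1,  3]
A Jordan chain for λ = 2 of length 3:
v_1 = (0, -1, 1)ᵀ
v_2 = (0, 1, 0)ᵀ
v_3 = (1, 0, 0)ᵀ

Let N = A − (2)·I. We want v_3 with N^3 v_3 = 0 but N^2 v_3 ≠ 0; then v_{j-1} := N · v_j for j = 3, …, 2.

Pick v_3 = (1, 0, 0)ᵀ.
Then v_2 = N · v_3 = (0, 1, 0)ᵀ.
Then v_1 = N · v_2 = (0, -1, 1)ᵀ.

Sanity check: (A − (2)·I) v_1 = (0, 0, 0)ᵀ = 0. ✓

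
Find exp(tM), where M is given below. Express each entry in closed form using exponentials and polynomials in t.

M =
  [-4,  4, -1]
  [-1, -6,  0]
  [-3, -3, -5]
e^{tM} =
  [t*exp(-5*t) + exp(-5*t), 3*t^2*exp(-5*t)/2 + 4*t*exp(-5*t), -t^2*exp(-5*t)/2 - t*exp(-5*t)]
  [-t*exp(-5*t), -3*t^2*exp(-5*t)/2 - t*exp(-5*t) + exp(-5*t), t^2*exp(-5*t)/2]
  [-3*t*exp(-5*t), -9*t^2*exp(-5*t)/2 - 3*t*exp(-5*t), 3*t^2*exp(-5*t)/2 + exp(-5*t)]

Strategy: write M = P · J · P⁻¹ where J is a Jordan canonical form, so e^{tM} = P · e^{tJ} · P⁻¹, and e^{tJ} can be computed block-by-block.

M has Jordan form
J =
  [-5,  1,  0]
  [ 0, -5,  1]
  [ 0,  0, -5]
(up to reordering of blocks).

Per-block formulas:
  For a 3×3 Jordan block J_3(-5): exp(t · J_3(-5)) = e^(-5t)·(I + t·N + (t^2/2)·N^2), where N is the 3×3 nilpotent shift.

After assembling e^{tJ} and conjugating by P, we get:

e^{tM} =
  [t*exp(-5*t) + exp(-5*t), 3*t^2*exp(-5*t)/2 + 4*t*exp(-5*t), -t^2*exp(-5*t)/2 - t*exp(-5*t)]
  [-t*exp(-5*t), -3*t^2*exp(-5*t)/2 - t*exp(-5*t) + exp(-5*t), t^2*exp(-5*t)/2]
  [-3*t*exp(-5*t), -9*t^2*exp(-5*t)/2 - 3*t*exp(-5*t), 3*t^2*exp(-5*t)/2 + exp(-5*t)]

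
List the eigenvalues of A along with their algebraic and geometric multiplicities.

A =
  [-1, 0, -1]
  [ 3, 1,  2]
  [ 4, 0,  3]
λ = 1: alg = 3, geom = 1

Step 1 — factor the characteristic polynomial to read off the algebraic multiplicities:
  χ_A(x) = (x - 1)^3

Step 2 — compute geometric multiplicities via the rank-nullity identity g(λ) = n − rank(A − λI):
  rank(A − (1)·I) = 2, so dim ker(A − (1)·I) = n − 2 = 1

Summary:
  λ = 1: algebraic multiplicity = 3, geometric multiplicity = 1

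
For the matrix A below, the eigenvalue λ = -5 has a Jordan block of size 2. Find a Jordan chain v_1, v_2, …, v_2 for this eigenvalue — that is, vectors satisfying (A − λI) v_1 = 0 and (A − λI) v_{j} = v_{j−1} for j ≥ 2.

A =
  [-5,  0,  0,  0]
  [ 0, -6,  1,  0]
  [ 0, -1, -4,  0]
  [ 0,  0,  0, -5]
A Jordan chain for λ = -5 of length 2:
v_1 = (0, -1, -1, 0)ᵀ
v_2 = (0, 1, 0, 0)ᵀ

Let N = A − (-5)·I. We want v_2 with N^2 v_2 = 0 but N^1 v_2 ≠ 0; then v_{j-1} := N · v_j for j = 2, …, 2.

Pick v_2 = (0, 1, 0, 0)ᵀ.
Then v_1 = N · v_2 = (0, -1, -1, 0)ᵀ.

Sanity check: (A − (-5)·I) v_1 = (0, 0, 0, 0)ᵀ = 0. ✓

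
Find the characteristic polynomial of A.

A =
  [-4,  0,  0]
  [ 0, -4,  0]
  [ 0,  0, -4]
x^3 + 12*x^2 + 48*x + 64

Expanding det(x·I − A) (e.g. by cofactor expansion or by noting that A is similar to its Jordan form J, which has the same characteristic polynomial as A) gives
  χ_A(x) = x^3 + 12*x^2 + 48*x + 64
which factors as (x + 4)^3. The eigenvalues (with algebraic multiplicities) are λ = -4 with multiplicity 3.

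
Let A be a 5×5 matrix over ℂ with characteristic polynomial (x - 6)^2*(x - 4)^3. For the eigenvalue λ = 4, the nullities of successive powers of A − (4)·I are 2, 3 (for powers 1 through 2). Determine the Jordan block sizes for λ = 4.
Block sizes for λ = 4: [2, 1]

From the dimensions of kernels of powers, the number of Jordan blocks of size at least j is d_j − d_{j−1} where d_j = dim ker(N^j) (with d_0 = 0). Computing the differences gives [2, 1].
The number of blocks of size exactly k is (#blocks of size ≥ k) − (#blocks of size ≥ k + 1), so the partition is: 1 block(s) of size 1, 1 block(s) of size 2.
In nonincreasing order the block sizes are [2, 1].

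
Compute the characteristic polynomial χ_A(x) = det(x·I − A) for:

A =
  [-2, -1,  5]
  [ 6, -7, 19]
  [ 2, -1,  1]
x^3 + 8*x^2 + 20*x + 16

Expanding det(x·I − A) (e.g. by cofactor expansion or by noting that A is similar to its Jordan form J, which has the same characteristic polynomial as A) gives
  χ_A(x) = x^3 + 8*x^2 + 20*x + 16
which factors as (x + 2)^2*(x + 4). The eigenvalues (with algebraic multiplicities) are λ = -4 with multiplicity 1, λ = -2 with multiplicity 2.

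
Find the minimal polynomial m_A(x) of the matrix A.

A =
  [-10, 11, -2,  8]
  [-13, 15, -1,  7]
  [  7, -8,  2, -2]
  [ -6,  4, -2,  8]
x^4 - 15*x^3 + 81*x^2 - 189*x + 162

The characteristic polynomial is χ_A(x) = (x - 6)*(x - 3)^3, so the eigenvalues are known. The minimal polynomial is
  m_A(x) = Π_λ (x − λ)^{k_λ}
where k_λ is the size of the *largest* Jordan block for λ (equivalently, the smallest k with (A − λI)^k v = 0 for every generalised eigenvector v of λ).

  λ = 3: largest Jordan block has size 3, contributing (x − 3)^3
  λ = 6: largest Jordan block has size 1, contributing (x − 6)

So m_A(x) = (x - 6)*(x - 3)^3 = x^4 - 15*x^3 + 81*x^2 - 189*x + 162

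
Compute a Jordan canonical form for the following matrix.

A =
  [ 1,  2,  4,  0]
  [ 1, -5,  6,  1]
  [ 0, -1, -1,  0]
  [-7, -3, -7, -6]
J_3(-4) ⊕ J_1(1)

The characteristic polynomial is
  det(x·I − A) = x^4 + 11*x^3 + 36*x^2 + 16*x - 64 = (x - 1)*(x + 4)^3

Eigenvalues and multiplicities (the geometric multiplicity of λ is n − rank(A − λI), which equals the number of Jordan blocks for λ):
  λ = -4: algebraic multiplicity = 3, geometric multiplicity = 1
  λ = 1: algebraic multiplicity = 1, geometric multiplicity = 1

Determining the block sizes for each eigenvalue:
  λ = -4: one block (gm = 1), so the single block has size am = 3 → block sizes [3]
  λ = 1: one block (gm = 1), so the single block has size am = 1 → block sizes [1]

Assembling the blocks gives a Jordan form
J =
  [-4,  1,  0, 0]
  [ 0, -4,  1, 0]
  [ 0,  0, -4, 0]
  [ 0,  0,  0, 1]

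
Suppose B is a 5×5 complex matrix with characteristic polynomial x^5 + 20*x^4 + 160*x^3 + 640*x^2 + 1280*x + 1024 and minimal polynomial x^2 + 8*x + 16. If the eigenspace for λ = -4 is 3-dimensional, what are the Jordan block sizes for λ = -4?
Block sizes for λ = -4: [2, 2, 1]

Step 1 — from the characteristic polynomial, algebraic multiplicity of λ = -4 is 5. From dim ker(B − (-4)·I) = 3, there are exactly 3 Jordan blocks for λ = -4.
Step 2 — from the minimal polynomial, the factor (x + 4)^2 tells us the largest block for λ = -4 has size 2.
Step 3 — with total size 5, 3 blocks, and largest block 2, the block sizes (in nonincreasing order) are [2, 2, 1].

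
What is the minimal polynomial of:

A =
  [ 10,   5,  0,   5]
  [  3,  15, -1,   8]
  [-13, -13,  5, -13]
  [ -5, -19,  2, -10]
x^3 - 15*x^2 + 75*x - 125

The characteristic polynomial is χ_A(x) = (x - 5)^4, so the eigenvalues are known. The minimal polynomial is
  m_A(x) = Π_λ (x − λ)^{k_λ}
where k_λ is the size of the *largest* Jordan block for λ (equivalently, the smallest k with (A − λI)^k v = 0 for every generalised eigenvector v of λ).

  λ = 5: largest Jordan block has size 3, contributing (x − 5)^3

So m_A(x) = (x - 5)^3 = x^3 - 15*x^2 + 75*x - 125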